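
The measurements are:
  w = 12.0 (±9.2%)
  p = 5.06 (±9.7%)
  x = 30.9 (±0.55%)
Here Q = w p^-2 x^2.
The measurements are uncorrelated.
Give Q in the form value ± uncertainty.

For a monomial Q ∝ w, p^-2, x^2, fractional errors add in quadrature:
  (1·δw/w)² = (1×0.0920)² = 0.00846;  (-2·δp/p)² = (-2×0.0970)² = 0.0376;  (2·δx/x)² = (2×0.00550)² = 0.000121
δQ/Q = √(0.0462) = 0.215
Q = 448, so δQ = 0.215 × 448 = 96.2.

448 ± 96.2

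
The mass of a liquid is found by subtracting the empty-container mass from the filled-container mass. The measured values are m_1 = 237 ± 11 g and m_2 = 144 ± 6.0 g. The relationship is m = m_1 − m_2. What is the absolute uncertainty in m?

12.5 g

m is a linear combination, so absolute uncertainties add in quadrature:
  (δm_1)² = 121;  (δm_2)² = 36.0
δm = √(157) = 12.5 g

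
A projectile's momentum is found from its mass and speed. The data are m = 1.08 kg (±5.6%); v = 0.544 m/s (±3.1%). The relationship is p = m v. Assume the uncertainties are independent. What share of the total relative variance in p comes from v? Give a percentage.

(δp/p)² = (1·δm/m)² + (1·δv/v)²
  m term: (1×0.0560)² = 0.00314
  v term: (1×0.0310)² = 0.000961
Total = 0.00410. Share from v = 0.000961/0.00410 = 0.235.

23.5%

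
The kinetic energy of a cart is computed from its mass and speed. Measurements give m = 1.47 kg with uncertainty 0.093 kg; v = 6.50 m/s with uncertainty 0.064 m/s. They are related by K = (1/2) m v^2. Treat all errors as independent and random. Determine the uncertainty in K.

K is a product of powers, so relative uncertainties combine in quadrature:
  (1·δm/m)² = (1×0.0633)² = 0.00400;  (2·δv/v)² = (2×0.00985)² = 0.000388
δK/K = √(0.00439) = 0.0663
K = 31.1 J, so δK = 0.0663 × 31.1 = 2.06 J.

2.06 J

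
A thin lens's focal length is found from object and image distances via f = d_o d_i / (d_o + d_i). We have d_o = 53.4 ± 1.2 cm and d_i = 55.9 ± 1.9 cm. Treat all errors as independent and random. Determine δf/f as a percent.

∂f/∂d_o = (d_i/(d_o+d_i))² = 0.262;  ∂f/∂d_i = (d_o/(d_o+d_i))² = 0.239
δf = √((∂f/∂d_o · δd_o)² + (∂f/∂d_i · δd_i)²) = √(0.0985 + 0.206) = 0.552 cm
f = 27.3 cm, so δf/f = 0.552/27.3 = 0.0202.

2.02%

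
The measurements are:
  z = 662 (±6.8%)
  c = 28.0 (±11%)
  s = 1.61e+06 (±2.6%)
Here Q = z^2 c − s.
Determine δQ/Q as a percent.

Let p = z^2·c = 1.23e+07. δp/p = √((2·δz/z)² + (1·δc/c)²) = √(0.0185 + 0.0121) = 0.175, so δp = 2.15e+06.
Q = p − s: δQ = √(δp² + δs²) = √(4.61e+12 + 1.75e+09) = 2.15e+06
Q = 1.07e+07, so δQ/Q = 2.15e+06/1.07e+07 = 0.201.

20.1%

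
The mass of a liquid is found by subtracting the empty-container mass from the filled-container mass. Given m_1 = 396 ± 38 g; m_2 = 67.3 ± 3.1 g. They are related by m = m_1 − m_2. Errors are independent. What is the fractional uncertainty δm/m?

0.116

For a sum/difference, combine absolute errors in quadrature:
  (δm_1)² = 1440;  (δm_2)² = 9.61
δm = √(1450) = 38.1 g
m = 329 g, so δm/m = 38.1/329 = 0.116.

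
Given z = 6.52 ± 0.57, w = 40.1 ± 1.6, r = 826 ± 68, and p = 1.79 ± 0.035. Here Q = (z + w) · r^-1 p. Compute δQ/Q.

0.0921

Let u = z + w = 46.6. δu = √(δz² + δw²) = √(0.325 + 2.56) = 1.70, so δu/u = 0.0364.
Q is then a monomial in u, r, p:
δQ/Q = √((δu/u)² + (-1·δr/r)² + (1·δp/p)²) = √(0.00133 + 0.00678 + 0.000382) = 0.0921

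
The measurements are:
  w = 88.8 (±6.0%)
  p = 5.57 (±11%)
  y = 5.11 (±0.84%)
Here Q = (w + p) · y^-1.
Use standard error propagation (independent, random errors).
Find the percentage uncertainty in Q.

5.74%

Let u = w + p = 94.4. δu = √(δw² + δp²) = √(28.4 + 0.375) = 5.36, so δu/u = 0.0568.
Q is then a monomial in u, y:
δQ/Q = √((δu/u)² + (-1·δy/y)²) = √(0.00323 + 7.06e-05) = 0.0574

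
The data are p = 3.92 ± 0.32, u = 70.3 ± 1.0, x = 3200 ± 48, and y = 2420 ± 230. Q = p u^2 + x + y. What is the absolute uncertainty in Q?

Let w = p·u^2 = 19400. δw/w = √((1·δp/p)² + (2·δu/u)²) = √(0.00666 + 0.000809) = 0.0864, so δw = 1670.
Q = w + x + y: δQ = √(δw² + δx² + δy²) = √(2.8e+06 + 2300 + 52900) = 1690

1690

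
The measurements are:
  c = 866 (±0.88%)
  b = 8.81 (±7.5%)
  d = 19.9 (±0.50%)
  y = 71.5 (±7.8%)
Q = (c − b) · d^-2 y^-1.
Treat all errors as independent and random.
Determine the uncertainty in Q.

0.00240

Let u = c − b = 857. δu = √(δc² + δb²) = √(58.1 + 0.437) = 7.65, so δu/u = 0.00892.
Q is then a monomial in u, d, y:
δQ/Q = √((δu/u)² + (-2·δd/d)² + (-1·δy/y)²) = √(7.96e-05 + 0.000100 + 0.00608) = 0.0791
Q = 0.0303, so δQ = 0.0791 × 0.0303 = 0.00240.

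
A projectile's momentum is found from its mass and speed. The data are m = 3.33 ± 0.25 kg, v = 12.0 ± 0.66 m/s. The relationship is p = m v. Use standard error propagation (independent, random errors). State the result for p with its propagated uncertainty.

Each factor contributes (exponent × relative error)² to (δp/p)²:
  (1·δm/m)² = (1×0.0751)² = 0.00564;  (1·δv/v)² = (1×0.0550)² = 0.00302
δp/p = √(0.00866) = 0.0931
p = 40.0 kg·m/s, so δp = 0.0931 × 40.0 = 3.72 kg·m/s.

40.0 ± 3.72 kg·m/s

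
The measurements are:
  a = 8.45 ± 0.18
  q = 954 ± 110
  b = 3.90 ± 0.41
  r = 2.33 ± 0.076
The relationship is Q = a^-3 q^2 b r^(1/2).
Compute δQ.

Q is a product of powers, so relative uncertainties combine in quadrature:
  (-3·δa/a)² = (-3×0.0213)² = 0.00408;  (2·δq/q)² = (2×0.115)² = 0.0532;  (1·δb/b)² = (1×0.105)² = 0.0111;  (½·δr/r)² = (0.5×0.0326)² = 0.000266
δQ/Q = √(0.0686) = 0.262
Q = 8980, so δQ = 0.262 × 8980 = 2350.

2350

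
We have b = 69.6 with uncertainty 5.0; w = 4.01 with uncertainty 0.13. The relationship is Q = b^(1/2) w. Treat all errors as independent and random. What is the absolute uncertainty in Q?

1.62

Q is a product of powers, so relative uncertainties combine in quadrature:
  (½·δb/b)² = (0.5×0.0718)² = 0.00129;  (1·δw/w)² = (1×0.0324)² = 0.00105
δQ/Q = √(0.00234) = 0.0484
Q = 33.5, so δQ = 0.0484 × 33.5 = 1.62.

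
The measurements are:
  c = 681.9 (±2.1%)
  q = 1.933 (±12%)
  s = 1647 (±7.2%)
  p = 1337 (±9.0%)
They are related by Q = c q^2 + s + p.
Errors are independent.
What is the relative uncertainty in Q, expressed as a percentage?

11.5%

Let w = c·q^2 = 2548. δw/w = √((1·δc/c)² + (2·δq/q)²) = √(0.000441 + 0.0576) = 0.241, so δw = 614.
Q = w + s + p: δQ = √(δw² + δs² + δp²) = √(3.77e+05 + 14100 + 14500) = 637
Q = 5532, so δQ/Q = 637/5532 = 0.115.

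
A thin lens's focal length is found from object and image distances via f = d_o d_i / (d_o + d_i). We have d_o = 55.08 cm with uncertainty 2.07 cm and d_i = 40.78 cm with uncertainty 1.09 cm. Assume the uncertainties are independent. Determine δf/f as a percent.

2.22%

∂f/∂d_o = (d_i/(d_o+d_i))² = 0.181;  ∂f/∂d_i = (d_o/(d_o+d_i))² = 0.330
δf = √((∂f/∂d_o · δd_o)² + (∂f/∂d_i · δd_i)²) = √(0.140 + 0.130) = 0.519 cm
f = 23.43 cm, so δf/f = 0.519/23.43 = 0.0222.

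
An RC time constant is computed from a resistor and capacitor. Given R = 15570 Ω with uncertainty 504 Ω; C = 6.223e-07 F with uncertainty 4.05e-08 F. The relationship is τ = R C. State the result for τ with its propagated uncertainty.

0.009689 ± 0.000704 s

For a monomial τ ∝ R, C, fractional errors add in quadrature:
  (1·δR/R)² = (1×0.0324)² = 0.00105;  (1·δC/C)² = (1×0.0651)² = 0.00424
δτ/τ = √(0.00528) = 0.0727
τ = 0.009689 s, so δτ = 0.0727 × 0.009689 = 0.000704 s.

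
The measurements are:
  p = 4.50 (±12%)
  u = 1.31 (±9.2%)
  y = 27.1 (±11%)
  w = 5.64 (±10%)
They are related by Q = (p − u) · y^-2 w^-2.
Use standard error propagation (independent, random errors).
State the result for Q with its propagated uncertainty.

(1.37 ± 0.470) × 10^-4

Let h = p − u = 3.19. δh = √(δp² + δu²) = √(0.292 + 0.0145) = 0.553, so δh/h = 0.173.
Q is then a monomial in h, y, w:
δQ/Q = √((δh/h)² + (-2·δy/y)² + (-2·δw/w)²) = √(0.0301 + 0.0484 + 0.0400) = 0.344
Q = 0.000137, so δQ = 0.344 × 0.000137 = 4.7e-05.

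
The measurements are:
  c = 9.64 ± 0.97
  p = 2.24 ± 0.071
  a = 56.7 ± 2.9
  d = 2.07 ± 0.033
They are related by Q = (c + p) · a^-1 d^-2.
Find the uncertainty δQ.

Let u = c + p = 11.9. δu = √(δc² + δp²) = √(0.941 + 0.00504) = 0.973, so δu/u = 0.0819.
Q is then a monomial in u, a, d:
δQ/Q = √((δu/u)² + (-1·δa/a)² + (-2·δd/d)²) = √(0.00670 + 0.00262 + 0.00102) = 0.102
Q = 0.0489, so δQ = 0.102 × 0.0489 = 0.00497.

0.00497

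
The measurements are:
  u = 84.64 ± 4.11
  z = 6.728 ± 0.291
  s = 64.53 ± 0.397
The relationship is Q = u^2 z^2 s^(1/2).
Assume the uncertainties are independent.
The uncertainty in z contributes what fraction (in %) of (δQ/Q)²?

(δQ/Q)² = (2·δu/u)² + (2·δz/z)² + (½·δs/s)²
  u term: (2×0.0486)² = 0.00943
  z term: (2×0.0433)² = 0.00748
  s term: (0.5×0.00615)² = 9.46e-06
Total = 0.0169. Share from z = 0.00748/0.0169 = 0.442.

44.2%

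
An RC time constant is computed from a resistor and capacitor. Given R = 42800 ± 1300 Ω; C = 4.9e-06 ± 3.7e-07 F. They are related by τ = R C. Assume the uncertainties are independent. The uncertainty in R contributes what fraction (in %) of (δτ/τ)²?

13.9%

(δτ/τ)² = (1·δR/R)² + (1·δC/C)²
  R term: (1×0.0304)² = 0.000923
  C term: (1×0.0755)² = 0.00570
Total = 0.00662. Share from R = 0.000923/0.00662 = 0.139.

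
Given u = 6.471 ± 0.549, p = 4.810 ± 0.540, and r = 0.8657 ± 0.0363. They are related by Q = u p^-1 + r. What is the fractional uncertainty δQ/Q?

0.0872

Let w = u·p^-1 = 1.345. δw/w = √((1·δu/u)² + (-1·δp/p)²) = √(0.00720 + 0.0126) = 0.141, so δw = 0.189.
Q = w + r: δQ = √(δw² + δr²) = √(0.0358 + 0.00132) = 0.193
Q = 2.211, so δQ/Q = 0.193/2.211 = 0.0872.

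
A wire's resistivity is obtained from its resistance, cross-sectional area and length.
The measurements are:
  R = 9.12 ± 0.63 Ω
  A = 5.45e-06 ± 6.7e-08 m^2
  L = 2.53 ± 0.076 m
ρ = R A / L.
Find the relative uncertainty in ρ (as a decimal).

Each factor contributes (exponent × relative error)² to (δρ/ρ)²:
  (1·δR/R)² = (1×0.0691)² = 0.00477;  (1·δA/A)² = (1×0.0123)² = 0.000151;  (-1·δL/L)² = (-1×0.0300)² = 0.000902
δρ/ρ = √(0.00583) = 0.0763

0.0763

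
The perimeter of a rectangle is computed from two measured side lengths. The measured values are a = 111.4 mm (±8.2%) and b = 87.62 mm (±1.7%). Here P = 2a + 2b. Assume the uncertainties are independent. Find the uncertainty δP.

18.5 mm

Sums and differences: (δP)² = Σ (cᵢ δxᵢ)².
  (2·δa)² = 334;  (2·δb)² = 8.87
δP = √(343) = 18.5 mm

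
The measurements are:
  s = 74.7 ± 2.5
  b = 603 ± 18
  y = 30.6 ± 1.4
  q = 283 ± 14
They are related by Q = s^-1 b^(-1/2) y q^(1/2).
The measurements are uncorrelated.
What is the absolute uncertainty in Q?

Relative error in a monomial: (δQ/Q)² = Σ (nᵢ · δxᵢ/xᵢ)².
  (-1·δs/s)² = (-1×0.0335)² = 0.00112;  (−½·δb/b)² = (-0.5×0.0299)² = 0.000223;  (1·δy/y)² = (1×0.0458)² = 0.00209;  (½·δq/q)² = (0.5×0.0495)² = 0.000612
δQ/Q = √(0.00405) = 0.0636
Q = 0.281, so δQ = 0.0636 × 0.281 = 0.0179.

0.0179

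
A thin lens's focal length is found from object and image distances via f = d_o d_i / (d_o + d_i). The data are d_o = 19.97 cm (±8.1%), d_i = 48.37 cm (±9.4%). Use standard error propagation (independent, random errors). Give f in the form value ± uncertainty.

14.13 ± 0.899 cm

∂f/∂d_o = (d_i/(d_o+d_i))² = 0.501;  ∂f/∂d_i = (d_o/(d_o+d_i))² = 0.0854
δf = √((∂f/∂d_o · δd_o)² + (∂f/∂d_i · δd_i)²) = √(0.657 + 0.151) = 0.899 cm
f = 14.13 cm.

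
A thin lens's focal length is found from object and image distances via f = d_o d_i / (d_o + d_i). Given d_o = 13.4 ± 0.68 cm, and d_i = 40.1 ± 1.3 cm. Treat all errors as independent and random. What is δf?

0.391 cm

∂f/∂d_o = (d_i/(d_o+d_i))² = 0.562;  ∂f/∂d_i = (d_o/(d_o+d_i))² = 0.0627
δf = √((∂f/∂d_o · δd_o)² + (∂f/∂d_i · δd_i)²) = √(0.146 + 0.00665) = 0.391 cm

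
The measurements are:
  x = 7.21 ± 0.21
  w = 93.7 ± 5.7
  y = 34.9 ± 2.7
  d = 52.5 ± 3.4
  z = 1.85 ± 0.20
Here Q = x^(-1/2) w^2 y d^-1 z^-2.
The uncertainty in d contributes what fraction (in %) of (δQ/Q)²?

5.83%

(δQ/Q)² = (−½·δx/x)² + (2·δw/w)² + (1·δy/y)² + (-1·δd/d)² + (-2·δz/z)²
  x term: (-0.5×0.0291)² = 0.000212
  w term: (2×0.0608)² = 0.0148
  y term: (1×0.0774)² = 0.00599
  d term: (-1×0.0648)² = 0.00419
  z term: (-2×0.108)² = 0.0467
Total = 0.0719. Share from d = 0.00419/0.0719 = 0.0583.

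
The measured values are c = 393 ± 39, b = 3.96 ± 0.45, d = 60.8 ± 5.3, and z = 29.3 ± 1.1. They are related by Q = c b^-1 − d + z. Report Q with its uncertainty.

67.7 ± 15.9

Let p = c·b^-1 = 99.2. δp/p = √((1·δc/c)² + (-1·δb/b)²) = √(0.00985 + 0.0129) = 0.151, so δp = 15.0.
Q = p − d + z: δQ = √(δp² + δd² + δz²) = √(224 + 28.1 + 1.21) = 15.9
Q = 67.7.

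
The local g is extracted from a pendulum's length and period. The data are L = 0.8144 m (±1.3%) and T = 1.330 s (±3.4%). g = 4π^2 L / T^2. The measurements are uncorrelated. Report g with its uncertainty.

g is a product of powers, so relative uncertainties combine in quadrature:
  (1·δL/L)² = (1×0.0130)² = 0.000169;  (-2·δT/T)² = (-2×0.0340)² = 0.00462
δg/g = √(0.00479) = 0.0692
g = 18.18 m/s^2, so δg = 0.0692 × 18.18 = 1.26 m/s^2.

18.18 ± 1.26 m/s^2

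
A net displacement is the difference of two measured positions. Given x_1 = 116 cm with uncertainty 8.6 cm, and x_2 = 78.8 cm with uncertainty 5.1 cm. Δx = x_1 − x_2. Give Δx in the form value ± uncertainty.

Δx is a linear combination, so absolute uncertainties add in quadrature:
  (δx_1)² = 74.0;  (δx_2)² = 26.0
δΔx = √(100.0) = 10.00 cm
Δx = 37.2 cm.

37.2 ± 10.00 cm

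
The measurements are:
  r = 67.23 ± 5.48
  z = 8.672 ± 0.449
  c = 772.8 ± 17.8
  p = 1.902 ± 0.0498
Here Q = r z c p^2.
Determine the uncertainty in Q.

For a monomial Q ∝ r, z, c, p^2, fractional errors add in quadrature:
  (1·δr/r)² = (1×0.0815)² = 0.00664;  (1·δz/z)² = (1×0.0518)² = 0.00268;  (1·δc/c)² = (1×0.0230)² = 0.000531;  (2·δp/p)² = (2×0.0262)² = 0.00274
δQ/Q = √(0.0126) = 0.112
Q = 1.63e+06, so δQ = 0.112 × 1.63e+06 = 1.83e+05.

1.83e+05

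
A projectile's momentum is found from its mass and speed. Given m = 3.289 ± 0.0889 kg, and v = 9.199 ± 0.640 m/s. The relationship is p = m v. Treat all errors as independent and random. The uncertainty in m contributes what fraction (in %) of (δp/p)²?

13.1%

(δp/p)² = (1·δm/m)² + (1·δv/v)²
  m term: (1×0.0270)² = 0.000731
  v term: (1×0.0696)² = 0.00484
Total = 0.00557. Share from m = 0.000731/0.00557 = 0.131.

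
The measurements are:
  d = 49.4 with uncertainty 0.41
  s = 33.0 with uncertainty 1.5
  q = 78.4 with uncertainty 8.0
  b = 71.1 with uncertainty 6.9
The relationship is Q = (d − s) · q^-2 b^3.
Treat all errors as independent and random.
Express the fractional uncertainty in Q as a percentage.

36.8%

Let u = d − s = 16.4. δu = √(δd² + δs²) = √(0.168 + 2.25) = 1.56, so δu/u = 0.0948.
Q is then a monomial in u, q, b:
δQ/Q = √((δu/u)² + (-2·δq/q)² + (3·δb/b)²) = √(0.00899 + 0.0416 + 0.0848) = 0.368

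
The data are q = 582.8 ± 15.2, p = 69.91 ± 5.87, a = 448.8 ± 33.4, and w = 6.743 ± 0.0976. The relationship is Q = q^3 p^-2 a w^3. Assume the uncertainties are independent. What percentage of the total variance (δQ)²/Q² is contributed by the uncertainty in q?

14.7%

(δQ/Q)² = (3·δq/q)² + (-2·δp/p)² + (1·δa/a)² + (3·δw/w)²
  q term: (3×0.0261)² = 0.00612
  p term: (-2×0.0840)² = 0.0282
  a term: (1×0.0744)² = 0.00554
  w term: (3×0.0145)² = 0.00189
Total = 0.0417. Share from q = 0.00612/0.0417 = 0.147.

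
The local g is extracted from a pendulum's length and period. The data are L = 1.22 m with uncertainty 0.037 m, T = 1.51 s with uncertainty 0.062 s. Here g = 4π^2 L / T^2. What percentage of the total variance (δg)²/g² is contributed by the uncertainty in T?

88.0%

(δg/g)² = (1·δL/L)² + (-2·δT/T)²
  L term: (1×0.0303)² = 0.000920
  T term: (-2×0.0411)² = 0.00674
Total = 0.00766. Share from T = 0.00674/0.00766 = 0.880.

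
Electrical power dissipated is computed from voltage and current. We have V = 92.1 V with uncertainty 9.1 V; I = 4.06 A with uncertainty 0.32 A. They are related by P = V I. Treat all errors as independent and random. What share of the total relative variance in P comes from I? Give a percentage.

(δP/P)² = (1·δV/V)² + (1·δI/I)²
  V term: (1×0.0988)² = 0.00976
  I term: (1×0.0788)² = 0.00621
Total = 0.0160. Share from I = 0.00621/0.0160 = 0.389.

38.9%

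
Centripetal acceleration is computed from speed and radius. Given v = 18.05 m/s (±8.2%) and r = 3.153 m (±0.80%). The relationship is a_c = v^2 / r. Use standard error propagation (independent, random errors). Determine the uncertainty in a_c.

17.0 m/s^2

Products/powers → add relative errors in quadrature, weighted by exponent:
  (2·δv/v)² = (2×0.0820)² = 0.0269;  (-1·δr/r)² = (-1×0.00800)² = 6.4e-05
δa_c/a_c = √(0.0270) = 0.164
a_c = 103.3 m/s^2, so δa_c = 0.164 × 103.3 = 17.0 m/s^2.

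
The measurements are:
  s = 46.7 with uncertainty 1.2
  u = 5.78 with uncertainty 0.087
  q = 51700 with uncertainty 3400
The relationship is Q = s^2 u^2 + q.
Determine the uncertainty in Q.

5510

Let p = s^2·u^2 = 72900. δp/p = √((2·δs/s)² + (2·δu/u)²) = √(0.00264 + 0.000906) = 0.0596, so δp = 4340.
Q = p + q: δQ = √(δp² + δq²) = √(1.88e+07 + 1.16e+07) = 5510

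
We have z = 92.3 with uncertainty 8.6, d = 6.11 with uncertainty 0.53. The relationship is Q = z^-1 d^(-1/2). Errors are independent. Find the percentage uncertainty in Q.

Each factor contributes (exponent × relative error)² to (δQ/Q)²:
  (-1·δz/z)² = (-1×0.0932)² = 0.00868;  (−½·δd/d)² = (-0.5×0.0867)² = 0.00188
δQ/Q = √(0.0106) = 0.103

10.3%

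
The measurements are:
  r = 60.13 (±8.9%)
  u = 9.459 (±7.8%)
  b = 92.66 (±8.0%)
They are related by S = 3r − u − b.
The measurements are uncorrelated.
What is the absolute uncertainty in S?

Sums and differences: (δS)² = Σ (cᵢ δxᵢ)².
  (3·δr)² = 258;  (δu)² = 0.544;  (δb)² = 54.9
δS = √(313) = 17.7

17.7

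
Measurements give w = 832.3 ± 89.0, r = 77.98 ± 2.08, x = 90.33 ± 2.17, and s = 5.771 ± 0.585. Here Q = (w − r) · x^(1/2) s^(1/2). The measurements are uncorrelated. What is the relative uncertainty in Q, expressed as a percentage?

12.9%

Let u = w − r = 754.3. δu = √(δw² + δr²) = √(7920 + 4.33) = 89.0, so δu/u = 0.118.
Q is then a monomial in u, x, s:
δQ/Q = √((δu/u)² + (½·δx/x)² + (½·δs/s)²) = √(0.0139 + 0.000144 + 0.00257) = 0.129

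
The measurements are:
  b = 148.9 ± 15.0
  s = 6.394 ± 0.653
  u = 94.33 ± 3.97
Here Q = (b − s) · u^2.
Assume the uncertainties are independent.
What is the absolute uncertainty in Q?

1.71e+05

Let w = b − s = 142.5. δw = √(δb² + δs²) = √(225 + 0.426) = 15.0, so δw/w = 0.105.
Q is then a monomial in w, u:
δQ/Q = √((δw/w)² + (2·δu/u)²) = √(0.0111 + 0.00709) = 0.135
Q = 1.268e+06, so δQ = 0.135 × 1.268e+06 = 1.71e+05.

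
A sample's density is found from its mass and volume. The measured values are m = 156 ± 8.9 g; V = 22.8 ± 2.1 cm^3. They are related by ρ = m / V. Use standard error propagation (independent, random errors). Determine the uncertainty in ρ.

0.741 g/cm^3

Since ρ is a product/quotient, work with relative uncertainties:
  (1·δm/m)² = (1×0.0571)² = 0.00325;  (-1·δV/V)² = (-1×0.0921)² = 0.00848
δρ/ρ = √(0.0117) = 0.108
ρ = 6.84 g/cm^3, so δρ = 0.108 × 6.84 = 0.741 g/cm^3.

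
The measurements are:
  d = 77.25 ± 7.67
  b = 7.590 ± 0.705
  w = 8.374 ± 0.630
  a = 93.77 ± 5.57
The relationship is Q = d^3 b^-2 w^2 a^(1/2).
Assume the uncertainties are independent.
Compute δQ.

Q is a product of powers, so relative uncertainties combine in quadrature:
  (3·δd/d)² = (3×0.0993)² = 0.0887;  (-2·δb/b)² = (-2×0.0929)² = 0.0345;  (2·δw/w)² = (2×0.0752)² = 0.0226;  (½·δa/a)² = (0.5×0.0594)² = 0.000882
δQ/Q = √(0.147) = 0.383
Q = 5.434e+06, so δQ = 0.383 × 5.434e+06 = 2.08e+06.

2.08e+06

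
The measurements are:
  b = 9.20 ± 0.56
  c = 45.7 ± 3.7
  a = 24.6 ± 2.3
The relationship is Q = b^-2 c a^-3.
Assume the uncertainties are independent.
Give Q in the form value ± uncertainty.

(3.63 ± 1.15) × 10^-5

Products/powers → add relative errors in quadrature, weighted by exponent:
  (-2·δb/b)² = (-2×0.0609)² = 0.0148;  (1·δc/c)² = (1×0.0810)² = 0.00655;  (-3·δa/a)² = (-3×0.0935)² = 0.0787
δQ/Q = √(0.100) = 0.316
Q = 3.63e-05, so δQ = 0.316 × 3.63e-05 = 1.15e-05.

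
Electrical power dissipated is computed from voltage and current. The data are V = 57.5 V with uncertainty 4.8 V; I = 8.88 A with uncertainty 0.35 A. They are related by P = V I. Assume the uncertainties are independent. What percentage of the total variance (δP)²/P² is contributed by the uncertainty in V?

81.8%

(δP/P)² = (1·δV/V)² + (1·δI/I)²
  V term: (1×0.0835)² = 0.00697
  I term: (1×0.0394)² = 0.00155
Total = 0.00852. Share from V = 0.00697/0.00852 = 0.818.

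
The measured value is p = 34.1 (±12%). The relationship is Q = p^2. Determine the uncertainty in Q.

Q ∝ p^2, so δQ/Q = |2| · δp/p = 2 × 0.120 = 0.240.
Q = 1160, so δQ = 0.240 × 1160 = 279.

279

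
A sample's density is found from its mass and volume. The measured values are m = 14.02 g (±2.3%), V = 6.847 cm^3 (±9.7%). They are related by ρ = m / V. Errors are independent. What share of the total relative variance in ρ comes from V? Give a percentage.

(δρ/ρ)² = (1·δm/m)² + (-1·δV/V)²
  m term: (1×0.0230)² = 0.000529
  V term: (-1×0.0970)² = 0.00941
Total = 0.00994. Share from V = 0.00941/0.00994 = 0.947.

94.7%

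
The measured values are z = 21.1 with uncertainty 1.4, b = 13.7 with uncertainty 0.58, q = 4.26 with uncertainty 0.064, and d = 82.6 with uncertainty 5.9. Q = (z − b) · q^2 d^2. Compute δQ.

2.3e+05

Let u = z − b = 7.40. δu = √(δz² + δb²) = √(1.96 + 0.336) = 1.52, so δu/u = 0.205.
Q is then a monomial in u, q, d:
δQ/Q = √((δu/u)² + (2·δq/q)² + (2·δd/d)²) = √(0.0419 + 0.000903 + 0.0204) = 0.251
Q = 9.16e+05, so δQ = 0.251 × 9.16e+05 = 2.3e+05.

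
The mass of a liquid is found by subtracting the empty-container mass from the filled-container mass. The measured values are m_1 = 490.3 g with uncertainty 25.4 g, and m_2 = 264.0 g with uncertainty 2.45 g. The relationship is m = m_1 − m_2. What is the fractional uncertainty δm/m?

Sums and differences: (δm)² = Σ (cᵢ δxᵢ)².
  (δm_1)² = 645;  (δm_2)² = 6.00
δm = √(651) = 25.5 g
m = 226.3 g, so δm/m = 25.5/226.3 = 0.113.

0.113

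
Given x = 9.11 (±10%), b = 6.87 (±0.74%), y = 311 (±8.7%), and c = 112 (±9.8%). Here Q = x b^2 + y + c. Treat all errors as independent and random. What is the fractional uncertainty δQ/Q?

Let p = x·b^2 = 430. δp/p = √((1·δx/x)² + (2·δb/b)²) = √(0.0100 + 0.000219) = 0.101, so δp = 43.5.
Q = p + y + c: δQ = √(δp² + δy² + δc²) = √(1890 + 732 + 120) = 52.4
Q = 853, so δQ/Q = 52.4/853 = 0.0614.

0.0614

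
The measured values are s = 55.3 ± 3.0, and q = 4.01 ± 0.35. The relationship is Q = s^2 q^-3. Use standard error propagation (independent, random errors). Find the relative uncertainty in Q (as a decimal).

Q is a product of powers, so relative uncertainties combine in quadrature:
  (2·δs/s)² = (2×0.0542)² = 0.0118;  (-3·δq/q)² = (-3×0.0873)² = 0.0686
δQ/Q = √(0.0803) = 0.283

0.283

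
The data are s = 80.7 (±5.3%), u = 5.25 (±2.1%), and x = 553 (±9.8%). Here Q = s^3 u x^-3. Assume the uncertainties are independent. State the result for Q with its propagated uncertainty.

0.0163 ± 0.00546

Products/powers → add relative errors in quadrature, weighted by exponent:
  (3·δs/s)² = (3×0.0530)² = 0.0253;  (1·δu/u)² = (1×0.0210)² = 0.000441;  (-3·δx/x)² = (-3×0.0980)² = 0.0864
δQ/Q = √(0.112) = 0.335
Q = 0.0163, so δQ = 0.335 × 0.0163 = 0.00546.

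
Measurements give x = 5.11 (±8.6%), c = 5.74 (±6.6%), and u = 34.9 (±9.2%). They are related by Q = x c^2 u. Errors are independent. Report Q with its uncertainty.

Relative error in a monomial: (δQ/Q)² = Σ (nᵢ · δxᵢ/xᵢ)².
  (1·δx/x)² = (1×0.0860)² = 0.00740;  (2·δc/c)² = (2×0.0660)² = 0.0174;  (1·δu/u)² = (1×0.0920)² = 0.00846
δQ/Q = √(0.0333) = 0.182
Q = 5880, so δQ = 0.182 × 5880 = 1070.

5880 ± 1070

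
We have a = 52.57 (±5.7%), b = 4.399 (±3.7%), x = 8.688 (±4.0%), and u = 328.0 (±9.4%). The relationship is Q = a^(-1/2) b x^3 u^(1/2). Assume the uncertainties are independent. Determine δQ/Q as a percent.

Products/powers → add relative errors in quadrature, weighted by exponent:
  (−½·δa/a)² = (-0.5×0.0570)² = 0.000812;  (1·δb/b)² = (1×0.0370)² = 0.00137;  (3·δx/x)² = (3×0.0400)² = 0.0144;  (½·δu/u)² = (0.5×0.0940)² = 0.00221
δQ/Q = √(0.0188) = 0.137

13.7%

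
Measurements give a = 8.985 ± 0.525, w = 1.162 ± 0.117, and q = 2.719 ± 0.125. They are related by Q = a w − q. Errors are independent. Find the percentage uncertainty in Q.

15.8%

Let p = a·w = 10.44. δp/p = √((1·δa/a)² + (1·δw/w)²) = √(0.00341 + 0.0101) = 0.116, so δp = 1.22.
Q = p − q: δQ = √(δp² + δq²) = √(1.48 + 0.0156) = 1.22
Q = 7.722, so δQ/Q = 1.22/7.722 = 0.158.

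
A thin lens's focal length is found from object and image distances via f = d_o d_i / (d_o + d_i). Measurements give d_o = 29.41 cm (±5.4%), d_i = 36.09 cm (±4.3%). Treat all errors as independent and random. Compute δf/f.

0.0355

∂f/∂d_o = (d_i/(d_o+d_i))² = 0.304;  ∂f/∂d_i = (d_o/(d_o+d_i))² = 0.202
δf = √((∂f/∂d_o · δd_o)² + (∂f/∂d_i · δd_i)²) = √(0.232 + 0.0979) = 0.575 cm
f = 16.20 cm, so δf/f = 0.575/16.20 = 0.0355.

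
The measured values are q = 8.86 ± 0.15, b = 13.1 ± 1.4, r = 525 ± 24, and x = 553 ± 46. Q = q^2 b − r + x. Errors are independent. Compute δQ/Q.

0.120

Let p = q^2·b = 1030. δp/p = √((2·δq/q)² + (1·δb/b)²) = √(0.00115 + 0.0114) = 0.112, so δp = 115.
Q = p − r + x: δQ = √(δp² + δr² + δx²) = √(13300 + 576 + 2120) = 126
Q = 1060, so δQ/Q = 126/1060 = 0.120.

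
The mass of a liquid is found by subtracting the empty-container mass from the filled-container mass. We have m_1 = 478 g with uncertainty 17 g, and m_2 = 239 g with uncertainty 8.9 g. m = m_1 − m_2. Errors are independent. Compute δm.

For a sum/difference, combine absolute errors in quadrature:
  (δm_1)² = 289;  (δm_2)² = 79.2
δm = √(368) = 19.2 g

19.2 g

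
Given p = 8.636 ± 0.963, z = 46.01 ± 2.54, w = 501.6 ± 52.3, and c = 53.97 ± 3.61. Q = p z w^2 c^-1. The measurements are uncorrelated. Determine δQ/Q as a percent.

25.2%

Products/powers → add relative errors in quadrature, weighted by exponent:
  (1·δp/p)² = (1×0.112)² = 0.0124;  (1·δz/z)² = (1×0.0552)² = 0.00305;  (2·δw/w)² = (2×0.104)² = 0.0435;  (-1·δc/c)² = (-1×0.0669)² = 0.00447
δQ/Q = √(0.0634) = 0.252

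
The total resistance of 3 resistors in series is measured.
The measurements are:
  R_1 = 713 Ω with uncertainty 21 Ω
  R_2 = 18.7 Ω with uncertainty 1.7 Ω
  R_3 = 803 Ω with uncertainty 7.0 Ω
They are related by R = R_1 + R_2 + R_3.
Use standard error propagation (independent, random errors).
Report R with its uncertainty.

1530 ± 22.2 Ω

Sums and differences: (δR)² = Σ (cᵢ δxᵢ)².
  (δR_1)² = 441;  (δR_2)² = 2.89;  (δR_3)² = 49.0
δR = √(493) = 22.2 Ω
R = 1530 Ω.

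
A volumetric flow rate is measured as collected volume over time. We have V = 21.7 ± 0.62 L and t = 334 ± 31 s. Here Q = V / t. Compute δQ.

0.00631 L/s

Q is a product of powers, so relative uncertainties combine in quadrature:
  (1·δV/V)² = (1×0.0286)² = 0.000816;  (-1·δt/t)² = (-1×0.0928)² = 0.00861
δQ/Q = √(0.00943) = 0.0971
Q = 0.0650 L/s, so δQ = 0.0971 × 0.0650 = 0.00631 L/s.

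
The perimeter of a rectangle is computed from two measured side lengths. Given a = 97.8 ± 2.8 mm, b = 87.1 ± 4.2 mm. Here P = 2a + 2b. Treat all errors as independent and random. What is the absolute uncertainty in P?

P is a linear combination, so absolute uncertainties add in quadrature:
  (2·δa)² = 31.4;  (2·δb)² = 70.6
δP = √(102) = 10.1 mm

10.1 mm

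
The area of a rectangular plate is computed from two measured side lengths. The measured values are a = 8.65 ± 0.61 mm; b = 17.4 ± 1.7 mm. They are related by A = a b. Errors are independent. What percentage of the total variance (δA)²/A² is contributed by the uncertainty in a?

34.3%

(δA/A)² = (1·δa/a)² + (1·δb/b)²
  a term: (1×0.0705)² = 0.00497
  b term: (1×0.0977)² = 0.00955
Total = 0.0145. Share from a = 0.00497/0.0145 = 0.343.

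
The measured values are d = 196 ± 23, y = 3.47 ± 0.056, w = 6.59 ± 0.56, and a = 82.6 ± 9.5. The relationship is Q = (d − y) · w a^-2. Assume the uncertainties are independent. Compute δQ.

Let u = d − y = 193. δu = √(δd² + δy²) = √(529 + 0.00314) = 23.0, so δu/u = 0.119.
Q is then a monomial in u, w, a:
δQ/Q = √((δu/u)² + (1·δw/w)² + (-2·δa/a)²) = √(0.0143 + 0.00722 + 0.0529) = 0.273
Q = 0.186, so δQ = 0.273 × 0.186 = 0.0507.

0.0507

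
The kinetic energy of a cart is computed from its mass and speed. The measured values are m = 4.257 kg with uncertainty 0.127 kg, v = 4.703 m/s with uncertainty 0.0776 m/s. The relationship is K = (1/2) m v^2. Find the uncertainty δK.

2.09 J

For a monomial K ∝ m, v^2, fractional errors add in quadrature:
  (1·δm/m)² = (1×0.0298)² = 0.000890;  (2·δv/v)² = (2×0.0165)² = 0.00109
δK/K = √(0.00198) = 0.0445
K = 47.08 J, so δK = 0.0445 × 47.08 = 2.09 J.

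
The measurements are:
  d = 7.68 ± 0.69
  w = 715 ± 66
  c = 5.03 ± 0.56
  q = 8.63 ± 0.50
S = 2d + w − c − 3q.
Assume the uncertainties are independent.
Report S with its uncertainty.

699 ± 66.0

Absolute uncertainties add in quadrature for a linear combination:
  (2·δd)² = 1.90;  (δw)² = 4360;  (δc)² = 0.314;  (3·δq)² = 2.25
δS = √(4360) = 66.0
S = 699.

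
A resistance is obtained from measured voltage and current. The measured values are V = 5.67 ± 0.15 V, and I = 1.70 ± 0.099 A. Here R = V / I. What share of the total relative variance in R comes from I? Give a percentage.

(δR/R)² = (1·δV/V)² + (-1·δI/I)²
  V term: (1×0.0265)² = 0.000700
  I term: (-1×0.0582)² = 0.00339
Total = 0.00409. Share from I = 0.00339/0.00409 = 0.829.

82.9%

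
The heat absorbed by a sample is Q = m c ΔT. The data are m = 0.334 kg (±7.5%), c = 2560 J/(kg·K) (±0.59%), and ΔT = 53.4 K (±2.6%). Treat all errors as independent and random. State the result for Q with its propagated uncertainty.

45700 ± 3630 J

Relative error in a monomial: (δQ/Q)² = Σ (nᵢ · δxᵢ/xᵢ)².
  (1·δm/m)² = (1×0.0750)² = 0.00562;  (1·δc/c)² = (1×0.00590)² = 3.48e-05;  (1·δΔT/ΔT)² = (1×0.0260)² = 0.000676
δQ/Q = √(0.00634) = 0.0796
Q = 45700 J, so δQ = 0.0796 × 45700 = 3630 J.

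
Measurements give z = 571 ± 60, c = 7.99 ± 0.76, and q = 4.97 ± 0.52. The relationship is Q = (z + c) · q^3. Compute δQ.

Let u = z + c = 579. δu = √(δz² + δc²) = √(3600 + 0.578) = 60.0, so δu/u = 0.104.
Q is then a monomial in u, q:
δQ/Q = √((δu/u)² + (3·δq/q)²) = √(0.0107 + 0.0985) = 0.331
Q = 71100, so δQ = 0.331 × 71100 = 23500.

23500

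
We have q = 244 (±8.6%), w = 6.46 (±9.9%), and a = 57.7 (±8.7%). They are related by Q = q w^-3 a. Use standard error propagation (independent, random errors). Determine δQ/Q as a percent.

Q is a product of powers, so relative uncertainties combine in quadrature:
  (1·δq/q)² = (1×0.0860)² = 0.00740;  (-3·δw/w)² = (-3×0.0990)² = 0.0882;  (1·δa/a)² = (1×0.0870)² = 0.00757
δQ/Q = √(0.103) = 0.321

32.1%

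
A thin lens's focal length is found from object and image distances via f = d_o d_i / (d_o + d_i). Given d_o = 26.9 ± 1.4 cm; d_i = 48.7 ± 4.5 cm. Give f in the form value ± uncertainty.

∂f/∂d_o = (d_i/(d_o+d_i))² = 0.415;  ∂f/∂d_i = (d_o/(d_o+d_i))² = 0.127
δf = √((∂f/∂d_o · δd_o)² + (∂f/∂d_i · δd_i)²) = √(0.338 + 0.325) = 0.814 cm
f = 17.3 cm.

17.3 ± 0.814 cm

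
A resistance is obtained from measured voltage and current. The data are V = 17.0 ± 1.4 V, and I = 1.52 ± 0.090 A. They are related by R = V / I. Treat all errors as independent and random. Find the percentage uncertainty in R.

For a monomial R ∝ V, I^-1, fractional errors add in quadrature:
  (1·δV/V)² = (1×0.0824)² = 0.00678;  (-1·δI/I)² = (-1×0.0592)² = 0.00351
δR/R = √(0.0103) = 0.101

10.1%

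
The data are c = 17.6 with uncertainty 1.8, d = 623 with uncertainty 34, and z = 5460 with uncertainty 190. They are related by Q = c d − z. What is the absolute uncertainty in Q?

Let p = c·d = 11000. δp/p = √((1·δc/c)² + (1·δd/d)²) = √(0.0105 + 0.00298) = 0.116, so δp = 1270.
Q = p − z: δQ = √(δp² + δz²) = √(1.62e+06 + 36100) = 1290

1290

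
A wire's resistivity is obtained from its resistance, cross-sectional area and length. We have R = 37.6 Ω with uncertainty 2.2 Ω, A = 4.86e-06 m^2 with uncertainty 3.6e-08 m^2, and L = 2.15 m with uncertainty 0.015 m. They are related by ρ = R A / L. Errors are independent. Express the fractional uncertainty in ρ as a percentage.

ρ is a product of powers, so relative uncertainties combine in quadrature:
  (1·δR/R)² = (1×0.0585)² = 0.00342;  (1·δA/A)² = (1×0.00741)² = 5.49e-05;  (-1·δL/L)² = (-1×0.00698)² = 4.87e-05
δρ/ρ = √(0.00353) = 0.0594

5.94%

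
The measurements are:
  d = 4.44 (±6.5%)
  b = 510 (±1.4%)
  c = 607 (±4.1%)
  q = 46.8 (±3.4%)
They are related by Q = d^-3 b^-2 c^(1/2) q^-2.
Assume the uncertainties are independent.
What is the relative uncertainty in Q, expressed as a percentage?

20.9%

Since Q is a product/quotient, work with relative uncertainties:
  (-3·δd/d)² = (-3×0.0650)² = 0.0380;  (-2·δb/b)² = (-2×0.0140)² = 0.000784;  (½·δc/c)² = (0.5×0.0410)² = 0.000420;  (-2·δq/q)² = (-2×0.0340)² = 0.00462
δQ/Q = √(0.0439) = 0.209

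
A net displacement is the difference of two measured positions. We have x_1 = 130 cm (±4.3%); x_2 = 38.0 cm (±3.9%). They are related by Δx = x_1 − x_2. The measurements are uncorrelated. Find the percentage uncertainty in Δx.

Δx is a linear combination, so absolute uncertainties add in quadrature:
  (δx_1)² = 31.2;  (δx_2)² = 2.20
δΔx = √(33.4) = 5.78 cm
Δx = 92.0 cm, so δΔx/Δx = 5.78/92.0 = 0.0629.

6.29%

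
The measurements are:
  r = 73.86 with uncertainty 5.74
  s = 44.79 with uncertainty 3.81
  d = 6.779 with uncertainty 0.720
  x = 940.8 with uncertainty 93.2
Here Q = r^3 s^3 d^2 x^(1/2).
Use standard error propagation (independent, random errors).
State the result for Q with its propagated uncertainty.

Relative error in a monomial: (δQ/Q)² = Σ (nᵢ · δxᵢ/xᵢ)².
  (3·δr/r)² = (3×0.0777)² = 0.0544;  (3·δs/s)² = (3×0.0851)² = 0.0651;  (2·δd/d)² = (2×0.106)² = 0.0451;  (½·δx/x)² = (0.5×0.0991)² = 0.00245
δQ/Q = √(0.167) = 0.409
Q = 5.103e+13, so δQ = 0.409 × 5.103e+13 = 2.09e+13.

(5.103 ± 2.09) × 10^13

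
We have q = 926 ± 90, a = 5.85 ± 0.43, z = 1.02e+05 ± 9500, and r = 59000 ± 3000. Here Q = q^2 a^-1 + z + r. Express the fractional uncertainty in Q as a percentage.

10.4%

Let p = q^2·a^-1 = 1.47e+05. δp/p = √((2·δq/q)² + (-1·δa/a)²) = √(0.0378 + 0.00540) = 0.208, so δp = 30500.
Q = p + z + r: δQ = √(δp² + δz² + δr²) = √(9.28e+08 + 9.02e+07 + 9e+06) = 32000
Q = 3.08e+05, so δQ/Q = 32000/3.08e+05 = 0.104.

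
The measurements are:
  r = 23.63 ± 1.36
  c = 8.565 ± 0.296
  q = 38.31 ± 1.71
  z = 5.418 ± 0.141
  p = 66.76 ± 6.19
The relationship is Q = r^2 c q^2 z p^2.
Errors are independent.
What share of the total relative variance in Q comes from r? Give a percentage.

23.1%

(δQ/Q)² = (2·δr/r)² + (1·δc/c)² + (2·δq/q)² + (1·δz/z)² + (2·δp/p)²
  r term: (2×0.0576)² = 0.0132
  c term: (1×0.0346)² = 0.00119
  q term: (2×0.0446)² = 0.00797
  z term: (1×0.0260)² = 0.000677
  p term: (2×0.0927)² = 0.0344
Total = 0.0575. Share from r = 0.0132/0.0575 = 0.231.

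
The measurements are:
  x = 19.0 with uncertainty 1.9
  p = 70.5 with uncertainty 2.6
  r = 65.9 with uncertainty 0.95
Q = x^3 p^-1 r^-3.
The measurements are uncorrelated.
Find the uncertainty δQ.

0.000104

Since Q is a product/quotient, work with relative uncertainties:
  (3·δx/x)² = (3×0.100)² = 0.0900;  (-1·δp/p)² = (-1×0.0369)² = 0.00136;  (-3·δr/r)² = (-3×0.0144)² = 0.00187
δQ/Q = √(0.0932) = 0.305
Q = 0.000340, so δQ = 0.305 × 0.000340 = 0.000104.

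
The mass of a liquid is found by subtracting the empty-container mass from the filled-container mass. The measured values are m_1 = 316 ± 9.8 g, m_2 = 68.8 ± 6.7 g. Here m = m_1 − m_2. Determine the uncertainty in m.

m is a linear combination, so absolute uncertainties add in quadrature:
  (δm_1)² = 96.0;  (δm_2)² = 44.9
δm = √(141) = 11.9 g

11.9 g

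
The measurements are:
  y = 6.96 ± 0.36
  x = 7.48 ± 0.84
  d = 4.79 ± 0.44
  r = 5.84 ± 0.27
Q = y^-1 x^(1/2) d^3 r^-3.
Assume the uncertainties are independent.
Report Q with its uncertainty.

0.217 ± 0.0689

For a monomial Q ∝ y^-1, x^(1/2), d^3, r^-3, fractional errors add in quadrature:
  (-1·δy/y)² = (-1×0.0517)² = 0.00268;  (½·δx/x)² = (0.5×0.112)² = 0.00315;  (3·δd/d)² = (3×0.0919)² = 0.0759;  (-3·δr/r)² = (-3×0.0462)² = 0.0192
δQ/Q = √(0.101) = 0.318
Q = 0.217, so δQ = 0.318 × 0.217 = 0.0689.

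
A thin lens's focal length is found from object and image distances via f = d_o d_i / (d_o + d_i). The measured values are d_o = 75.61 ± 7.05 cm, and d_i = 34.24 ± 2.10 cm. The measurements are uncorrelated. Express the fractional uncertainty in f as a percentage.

5.13%

∂f/∂d_o = (d_i/(d_o+d_i))² = 0.0972;  ∂f/∂d_i = (d_o/(d_o+d_i))² = 0.474
δf = √((∂f/∂d_o · δd_o)² + (∂f/∂d_i · δd_i)²) = √(0.469 + 0.990) = 1.21 cm
f = 23.57 cm, so δf/f = 1.21/23.57 = 0.0513.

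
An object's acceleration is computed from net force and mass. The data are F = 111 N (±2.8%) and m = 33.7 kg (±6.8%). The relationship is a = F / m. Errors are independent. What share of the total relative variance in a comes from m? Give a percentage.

85.5%

(δa/a)² = (1·δF/F)² + (-1·δm/m)²
  F term: (1×0.0280)² = 0.000784
  m term: (-1×0.0680)² = 0.00462
Total = 0.00541. Share from m = 0.00462/0.00541 = 0.855.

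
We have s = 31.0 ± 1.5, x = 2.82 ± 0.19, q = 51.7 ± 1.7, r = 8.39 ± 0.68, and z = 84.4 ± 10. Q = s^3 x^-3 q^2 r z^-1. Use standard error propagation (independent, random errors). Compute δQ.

Each factor contributes (exponent × relative error)² to (δQ/Q)²:
  (3·δs/s)² = (3×0.0484)² = 0.0211;  (-3·δx/x)² = (-3×0.0674)² = 0.0409;  (2·δq/q)² = (2×0.0329)² = 0.00432;  (1·δr/r)² = (1×0.0810)² = 0.00657;  (-1·δz/z)² = (-1×0.118)² = 0.0140
δQ/Q = √(0.0869) = 0.295
Q = 3.53e+05, so δQ = 0.295 × 3.53e+05 = 1.04e+05.

1.04e+05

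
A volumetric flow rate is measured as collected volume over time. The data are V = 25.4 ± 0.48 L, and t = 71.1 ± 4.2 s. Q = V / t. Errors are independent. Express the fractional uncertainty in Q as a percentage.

Products/powers → add relative errors in quadrature, weighted by exponent:
  (1·δV/V)² = (1×0.0189)² = 0.000357;  (-1·δt/t)² = (-1×0.0591)² = 0.00349
δQ/Q = √(0.00385) = 0.0620

6.20%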